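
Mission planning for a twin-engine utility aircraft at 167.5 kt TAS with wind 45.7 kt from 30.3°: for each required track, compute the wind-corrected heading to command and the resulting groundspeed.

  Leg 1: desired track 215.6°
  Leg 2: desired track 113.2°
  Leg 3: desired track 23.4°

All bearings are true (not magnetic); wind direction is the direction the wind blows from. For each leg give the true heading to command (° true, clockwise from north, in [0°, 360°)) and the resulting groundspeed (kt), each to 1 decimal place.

Leg 1: desired track 215.6°; wind correction +1.4° → command heading 217.0°, groundspeed 213.0 kt
Leg 2: desired track 113.2°; wind correction -15.7° → command heading 97.5°, groundspeed 155.6 kt
Leg 3: desired track 23.4°; wind correction +1.9° → command heading 25.3°, groundspeed 122.0 kt

Leg 1: heading=217.0°, groundspeed=213.0 kt
Leg 2: heading=97.5°, groundspeed=155.6 kt
Leg 3: heading=25.3°, groundspeed=122.0 kt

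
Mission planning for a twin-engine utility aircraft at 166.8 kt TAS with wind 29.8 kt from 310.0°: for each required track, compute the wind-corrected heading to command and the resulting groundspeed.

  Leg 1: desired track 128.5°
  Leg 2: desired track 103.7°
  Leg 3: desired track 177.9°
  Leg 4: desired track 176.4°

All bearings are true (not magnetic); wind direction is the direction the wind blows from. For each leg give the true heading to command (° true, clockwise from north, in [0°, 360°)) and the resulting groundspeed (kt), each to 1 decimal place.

Leg 1: desired track 128.5°; wind correction -0.3° → command heading 128.2°, groundspeed 196.6 kt
Leg 2: desired track 103.7°; wind correction -4.5° → command heading 99.2°, groundspeed 193.0 kt
Leg 3: desired track 177.9°; wind correction +7.6° → command heading 185.5°, groundspeed 185.3 kt
Leg 4: desired track 176.4°; wind correction +7.4° → command heading 183.8°, groundspeed 185.9 kt

Leg 1: heading=128.2°, groundspeed=196.6 kt
Leg 2: heading=99.2°, groundspeed=193.0 kt
Leg 3: heading=185.5°, groundspeed=185.3 kt
Leg 4: heading=183.8°, groundspeed=185.9 kt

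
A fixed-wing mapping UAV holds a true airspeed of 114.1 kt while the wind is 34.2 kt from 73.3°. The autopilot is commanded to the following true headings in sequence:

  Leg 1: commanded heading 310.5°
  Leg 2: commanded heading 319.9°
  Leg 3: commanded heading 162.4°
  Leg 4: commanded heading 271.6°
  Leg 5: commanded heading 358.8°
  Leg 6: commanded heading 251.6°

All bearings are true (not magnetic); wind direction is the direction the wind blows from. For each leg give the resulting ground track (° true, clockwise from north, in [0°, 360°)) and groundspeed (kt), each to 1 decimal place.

Leg 1: heading 310.5°; drift -12.2° → track 298.3°, groundspeed 135.7 kt
Leg 2: heading 319.9°; drift -13.8° → track 306.1°, groundspeed 131.5 kt
Leg 3: heading 162.4°; drift +16.8° → track 179.2°, groundspeed 118.6 kt
Leg 4: heading 271.6°; drift -4.2° → track 267.4°, groundspeed 147.0 kt
Leg 5: heading 358.8°; drift -17.4° → track 341.4°, groundspeed 110.0 kt
Leg 6: heading 251.6°; drift +0.4° → track 252.0°, groundspeed 148.3 kt

Leg 1: track=298.3°, groundspeed=135.7 kt
Leg 2: track=306.1°, groundspeed=131.5 kt
Leg 3: track=179.2°, groundspeed=118.6 kt
Leg 4: track=267.4°, groundspeed=147.0 kt
Leg 5: track=341.4°, groundspeed=110.0 kt
Leg 6: track=252.0°, groundspeed=148.3 kt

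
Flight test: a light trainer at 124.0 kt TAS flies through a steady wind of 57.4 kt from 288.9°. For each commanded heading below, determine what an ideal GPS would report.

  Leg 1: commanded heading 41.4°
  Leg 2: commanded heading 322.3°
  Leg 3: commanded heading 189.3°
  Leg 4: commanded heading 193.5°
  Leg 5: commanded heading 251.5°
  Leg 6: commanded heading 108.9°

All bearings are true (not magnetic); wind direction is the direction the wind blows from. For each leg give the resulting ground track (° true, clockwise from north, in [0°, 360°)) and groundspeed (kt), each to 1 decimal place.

Leg 1: track=61.4°, groundspeed=155.3 kt
Leg 2: track=344.9°, groundspeed=82.4 kt
Leg 3: track=166.3°, groundspeed=145.1 kt
Leg 4: track=169.7°, groundspeed=141.5 kt
Leg 5: track=227.5°, groundspeed=85.8 kt
Leg 6: track=108.9°, groundspeed=181.4 kt

Leg 1: heading 41.4°; drift +20.0° → track 61.4°, groundspeed 155.3 kt
Leg 2: heading 322.3°; drift +22.6° → track 344.9°, groundspeed 82.4 kt
Leg 3: heading 189.3°; drift -23.0° → track 166.3°, groundspeed 145.1 kt
Leg 4: heading 193.5°; drift -23.8° → track 169.7°, groundspeed 141.5 kt
Leg 5: heading 251.5°; drift -24.0° → track 227.5°, groundspeed 85.8 kt
Leg 6: heading 108.9°; drift +0.0° → track 108.9°, groundspeed 181.4 kt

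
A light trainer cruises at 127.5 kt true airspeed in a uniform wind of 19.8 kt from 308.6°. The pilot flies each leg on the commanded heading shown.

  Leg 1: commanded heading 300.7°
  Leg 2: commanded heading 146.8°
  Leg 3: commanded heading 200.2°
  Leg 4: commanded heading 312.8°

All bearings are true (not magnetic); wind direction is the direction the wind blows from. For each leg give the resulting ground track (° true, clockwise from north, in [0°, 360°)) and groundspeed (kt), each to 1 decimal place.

Leg 1: track=299.3°, groundspeed=107.9 kt
Leg 2: track=144.4°, groundspeed=146.4 kt
Leg 3: track=192.2°, groundspeed=135.1 kt
Leg 4: track=313.6°, groundspeed=107.8 kt

Leg 1: heading 300.7°; drift -1.4° → track 299.3°, groundspeed 107.9 kt
Leg 2: heading 146.8°; drift -2.4° → track 144.4°, groundspeed 146.4 kt
Leg 3: heading 200.2°; drift -8.0° → track 192.2°, groundspeed 135.1 kt
Leg 4: heading 312.8°; drift +0.8° → track 313.6°, groundspeed 107.8 kt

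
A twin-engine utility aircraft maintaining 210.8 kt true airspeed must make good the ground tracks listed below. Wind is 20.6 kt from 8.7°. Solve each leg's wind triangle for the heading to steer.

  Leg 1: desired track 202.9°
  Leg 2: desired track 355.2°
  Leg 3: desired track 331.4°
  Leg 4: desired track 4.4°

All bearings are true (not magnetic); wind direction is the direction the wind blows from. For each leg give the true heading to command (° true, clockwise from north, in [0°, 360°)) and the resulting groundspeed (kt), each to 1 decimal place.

Leg 1: desired track 202.9°; wind correction +1.4° → command heading 204.3°, groundspeed 230.7 kt
Leg 2: desired track 355.2°; wind correction +1.3° → command heading 356.5°, groundspeed 190.7 kt
Leg 3: desired track 331.4°; wind correction +3.4° → command heading 334.8°, groundspeed 194.0 kt
Leg 4: desired track 4.4°; wind correction +0.4° → command heading 4.8°, groundspeed 190.3 kt

Leg 1: heading=204.3°, groundspeed=230.7 kt
Leg 2: heading=356.5°, groundspeed=190.7 kt
Leg 3: heading=334.8°, groundspeed=194.0 kt
Leg 4: heading=4.8°, groundspeed=190.3 kt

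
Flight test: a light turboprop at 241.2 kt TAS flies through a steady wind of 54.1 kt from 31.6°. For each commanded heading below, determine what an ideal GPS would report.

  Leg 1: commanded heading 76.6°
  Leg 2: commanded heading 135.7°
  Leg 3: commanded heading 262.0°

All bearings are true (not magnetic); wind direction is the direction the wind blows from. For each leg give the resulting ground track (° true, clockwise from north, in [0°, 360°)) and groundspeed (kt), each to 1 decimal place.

Leg 1: heading 76.6°; drift +10.7° → track 87.3°, groundspeed 206.5 kt
Leg 2: heading 135.7°; drift +11.7° → track 147.4°, groundspeed 259.7 kt
Leg 3: heading 262.0°; drift -8.6° → track 253.4°, groundspeed 278.8 kt

Leg 1: track=87.3°, groundspeed=206.5 kt
Leg 2: track=147.4°, groundspeed=259.7 kt
Leg 3: track=253.4°, groundspeed=278.8 kt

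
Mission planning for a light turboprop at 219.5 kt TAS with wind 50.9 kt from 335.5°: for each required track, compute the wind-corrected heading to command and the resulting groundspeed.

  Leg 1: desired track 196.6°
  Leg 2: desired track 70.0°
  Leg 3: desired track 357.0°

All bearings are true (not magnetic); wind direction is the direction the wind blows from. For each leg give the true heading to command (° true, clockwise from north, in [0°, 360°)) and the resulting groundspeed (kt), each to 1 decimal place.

Leg 1: desired track 196.6°; wind correction +8.8° → command heading 205.4°, groundspeed 255.3 kt
Leg 2: desired track 70.0°; wind correction -13.4° → command heading 56.6°, groundspeed 217.5 kt
Leg 3: desired track 357.0°; wind correction -4.9° → command heading 352.1°, groundspeed 171.3 kt

Leg 1: heading=205.4°, groundspeed=255.3 kt
Leg 2: heading=56.6°, groundspeed=217.5 kt
Leg 3: heading=352.1°, groundspeed=171.3 kt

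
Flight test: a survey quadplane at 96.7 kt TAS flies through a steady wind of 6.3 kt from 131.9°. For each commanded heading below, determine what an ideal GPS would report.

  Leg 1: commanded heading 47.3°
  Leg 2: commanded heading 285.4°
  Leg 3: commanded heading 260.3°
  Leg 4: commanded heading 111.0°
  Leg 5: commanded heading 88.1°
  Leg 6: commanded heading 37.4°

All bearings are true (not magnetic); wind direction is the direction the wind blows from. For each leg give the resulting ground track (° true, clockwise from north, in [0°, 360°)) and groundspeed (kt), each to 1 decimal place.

Leg 1: track=43.6°, groundspeed=96.3 kt
Leg 2: track=287.0°, groundspeed=102.4 kt
Leg 3: track=263.1°, groundspeed=100.7 kt
Leg 4: track=109.6°, groundspeed=90.8 kt
Leg 5: track=85.4°, groundspeed=92.3 kt
Leg 6: track=33.7°, groundspeed=97.4 kt

Leg 1: heading 47.3°; drift -3.7° → track 43.6°, groundspeed 96.3 kt
Leg 2: heading 285.4°; drift +1.6° → track 287.0°, groundspeed 102.4 kt
Leg 3: heading 260.3°; drift +2.8° → track 263.1°, groundspeed 100.7 kt
Leg 4: heading 111.0°; drift -1.4° → track 109.6°, groundspeed 90.8 kt
Leg 5: heading 88.1°; drift -2.7° → track 85.4°, groundspeed 92.3 kt
Leg 6: heading 37.4°; drift -3.7° → track 33.7°, groundspeed 97.4 kt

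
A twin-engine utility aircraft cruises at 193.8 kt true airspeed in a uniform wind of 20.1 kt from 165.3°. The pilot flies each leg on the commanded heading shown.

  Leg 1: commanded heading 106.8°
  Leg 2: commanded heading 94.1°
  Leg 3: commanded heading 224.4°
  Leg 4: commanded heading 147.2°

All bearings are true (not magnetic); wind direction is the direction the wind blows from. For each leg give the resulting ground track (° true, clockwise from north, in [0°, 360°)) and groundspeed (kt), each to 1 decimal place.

Leg 1: track=101.5°, groundspeed=184.1 kt
Leg 2: track=88.3°, groundspeed=188.3 kt
Leg 3: track=229.8°, groundspeed=184.3 kt
Leg 4: track=145.2°, groundspeed=174.8 kt

Leg 1: heading 106.8°; drift -5.3° → track 101.5°, groundspeed 184.1 kt
Leg 2: heading 94.1°; drift -5.8° → track 88.3°, groundspeed 188.3 kt
Leg 3: heading 224.4°; drift +5.4° → track 229.8°, groundspeed 184.3 kt
Leg 4: heading 147.2°; drift -2.0° → track 145.2°, groundspeed 174.8 kt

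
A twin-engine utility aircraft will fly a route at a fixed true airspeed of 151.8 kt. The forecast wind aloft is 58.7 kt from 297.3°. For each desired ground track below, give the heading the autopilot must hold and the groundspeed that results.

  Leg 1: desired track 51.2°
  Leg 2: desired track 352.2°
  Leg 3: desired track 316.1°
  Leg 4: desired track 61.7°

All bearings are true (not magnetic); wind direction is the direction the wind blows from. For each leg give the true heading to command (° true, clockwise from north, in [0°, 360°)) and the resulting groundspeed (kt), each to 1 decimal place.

Leg 1: heading=30.5°, groundspeed=165.8 kt
Leg 2: heading=333.8°, groundspeed=110.2 kt
Leg 3: heading=308.9°, groundspeed=95.0 kt
Leg 4: heading=43.1°, groundspeed=177.0 kt

Leg 1: desired track 51.2°; wind correction -20.7° → command heading 30.5°, groundspeed 165.8 kt
Leg 2: desired track 352.2°; wind correction -18.4° → command heading 333.8°, groundspeed 110.2 kt
Leg 3: desired track 316.1°; wind correction -7.2° → command heading 308.9°, groundspeed 95.0 kt
Leg 4: desired track 61.7°; wind correction -18.6° → command heading 43.1°, groundspeed 177.0 kt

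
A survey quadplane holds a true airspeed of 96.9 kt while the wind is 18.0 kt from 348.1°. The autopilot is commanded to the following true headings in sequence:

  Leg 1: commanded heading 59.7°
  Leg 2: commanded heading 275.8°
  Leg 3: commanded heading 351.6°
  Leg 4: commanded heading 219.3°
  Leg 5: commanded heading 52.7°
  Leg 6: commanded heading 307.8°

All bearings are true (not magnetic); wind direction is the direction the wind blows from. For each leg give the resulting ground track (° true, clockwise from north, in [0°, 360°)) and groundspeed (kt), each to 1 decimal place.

Leg 1: heading 59.7°; drift +10.6° → track 70.3°, groundspeed 92.8 kt
Leg 2: heading 275.8°; drift -10.6° → track 265.2°, groundspeed 93.0 kt
Leg 3: heading 351.6°; drift +0.8° → track 352.4°, groundspeed 78.9 kt
Leg 4: heading 219.3°; drift -7.4° → track 211.9°, groundspeed 109.1 kt
Leg 5: heading 52.7°; drift +10.3° → track 63.0°, groundspeed 90.6 kt
Leg 6: heading 307.8°; drift -8.0° → track 299.8°, groundspeed 84.0 kt

Leg 1: track=70.3°, groundspeed=92.8 kt
Leg 2: track=265.2°, groundspeed=93.0 kt
Leg 3: track=352.4°, groundspeed=78.9 kt
Leg 4: track=211.9°, groundspeed=109.1 kt
Leg 5: track=63.0°, groundspeed=90.6 kt
Leg 6: track=299.8°, groundspeed=84.0 kt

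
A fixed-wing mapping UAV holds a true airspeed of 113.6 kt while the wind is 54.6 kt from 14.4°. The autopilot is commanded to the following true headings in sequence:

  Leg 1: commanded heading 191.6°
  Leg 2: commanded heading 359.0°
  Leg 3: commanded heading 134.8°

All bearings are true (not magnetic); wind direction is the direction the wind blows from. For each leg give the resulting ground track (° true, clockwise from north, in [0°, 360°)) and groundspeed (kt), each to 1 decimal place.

Leg 1: heading 191.6°; drift +0.9° → track 192.5°, groundspeed 168.2 kt
Leg 2: heading 359.0°; drift -13.4° → track 345.6°, groundspeed 62.7 kt
Leg 3: heading 134.8°; drift +18.4° → track 153.2°, groundspeed 148.9 kt

Leg 1: track=192.5°, groundspeed=168.2 kt
Leg 2: track=345.6°, groundspeed=62.7 kt
Leg 3: track=153.2°, groundspeed=148.9 kt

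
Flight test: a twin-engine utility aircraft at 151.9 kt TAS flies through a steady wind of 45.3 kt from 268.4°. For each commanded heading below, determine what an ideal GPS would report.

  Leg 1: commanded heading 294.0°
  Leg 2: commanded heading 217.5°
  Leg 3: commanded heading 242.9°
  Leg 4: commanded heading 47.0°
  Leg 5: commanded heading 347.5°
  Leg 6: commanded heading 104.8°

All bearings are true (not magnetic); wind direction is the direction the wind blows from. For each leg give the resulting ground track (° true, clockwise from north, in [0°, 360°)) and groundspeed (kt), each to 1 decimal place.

Leg 1: track=304.0°, groundspeed=112.8 kt
Leg 2: track=201.6°, groundspeed=128.2 kt
Leg 3: track=232.9°, groundspeed=112.7 kt
Leg 4: track=56.2°, groundspeed=188.3 kt
Leg 5: track=4.7°, groundspeed=150.1 kt
Leg 6: track=101.1°, groundspeed=195.8 kt

Leg 1: heading 294.0°; drift +10.0° → track 304.0°, groundspeed 112.8 kt
Leg 2: heading 217.5°; drift -15.9° → track 201.6°, groundspeed 128.2 kt
Leg 3: heading 242.9°; drift -10.0° → track 232.9°, groundspeed 112.7 kt
Leg 4: heading 47.0°; drift +9.2° → track 56.2°, groundspeed 188.3 kt
Leg 5: heading 347.5°; drift +17.2° → track 4.7°, groundspeed 150.1 kt
Leg 6: heading 104.8°; drift -3.7° → track 101.1°, groundspeed 195.8 kt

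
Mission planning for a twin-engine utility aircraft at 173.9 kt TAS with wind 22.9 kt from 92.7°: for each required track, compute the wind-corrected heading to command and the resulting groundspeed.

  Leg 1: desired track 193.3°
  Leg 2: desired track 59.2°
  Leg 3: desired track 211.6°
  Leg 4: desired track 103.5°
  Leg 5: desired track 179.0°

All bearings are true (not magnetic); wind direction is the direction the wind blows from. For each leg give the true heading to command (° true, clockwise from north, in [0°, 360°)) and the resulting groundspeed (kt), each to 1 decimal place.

Leg 1: desired track 193.3°; wind correction -7.4° → command heading 185.9°, groundspeed 176.6 kt
Leg 2: desired track 59.2°; wind correction +4.2° → command heading 63.4°, groundspeed 154.3 kt
Leg 3: desired track 211.6°; wind correction -6.6° → command heading 205.0°, groundspeed 183.8 kt
Leg 4: desired track 103.5°; wind correction -1.4° → command heading 102.1°, groundspeed 151.4 kt
Leg 5: desired track 179.0°; wind correction -7.6° → command heading 171.4°, groundspeed 170.9 kt

Leg 1: heading=185.9°, groundspeed=176.6 kt
Leg 2: heading=63.4°, groundspeed=154.3 kt
Leg 3: heading=205.0°, groundspeed=183.8 kt
Leg 4: heading=102.1°, groundspeed=151.4 kt
Leg 5: heading=171.4°, groundspeed=170.9 kt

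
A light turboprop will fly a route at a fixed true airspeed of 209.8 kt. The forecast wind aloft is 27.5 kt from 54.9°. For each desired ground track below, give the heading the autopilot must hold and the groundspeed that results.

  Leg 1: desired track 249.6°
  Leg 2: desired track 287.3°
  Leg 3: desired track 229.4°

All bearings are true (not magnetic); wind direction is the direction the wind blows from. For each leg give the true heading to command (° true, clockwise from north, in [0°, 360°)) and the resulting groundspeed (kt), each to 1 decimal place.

Leg 1: desired track 249.6°; wind correction +1.9° → command heading 251.5°, groundspeed 236.3 kt
Leg 2: desired track 287.3°; wind correction +6.0° → command heading 293.3°, groundspeed 225.4 kt
Leg 3: desired track 229.4°; wind correction -0.7° → command heading 228.7°, groundspeed 237.2 kt

Leg 1: heading=251.5°, groundspeed=236.3 kt
Leg 2: heading=293.3°, groundspeed=225.4 kt
Leg 3: heading=228.7°, groundspeed=237.2 kt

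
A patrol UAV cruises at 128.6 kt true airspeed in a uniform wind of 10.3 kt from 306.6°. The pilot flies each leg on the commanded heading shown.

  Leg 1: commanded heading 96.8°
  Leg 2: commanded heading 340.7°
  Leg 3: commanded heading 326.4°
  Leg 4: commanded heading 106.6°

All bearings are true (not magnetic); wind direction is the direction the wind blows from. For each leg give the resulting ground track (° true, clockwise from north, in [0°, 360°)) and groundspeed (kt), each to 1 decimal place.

Leg 1: heading 96.8°; drift +2.1° → track 98.9°, groundspeed 137.6 kt
Leg 2: heading 340.7°; drift +2.8° → track 343.5°, groundspeed 120.2 kt
Leg 3: heading 326.4°; drift +1.7° → track 328.1°, groundspeed 119.0 kt
Leg 4: heading 106.6°; drift +1.5° → track 108.1°, groundspeed 138.3 kt

Leg 1: track=98.9°, groundspeed=137.6 kt
Leg 2: track=343.5°, groundspeed=120.2 kt
Leg 3: track=328.1°, groundspeed=119.0 kt
Leg 4: track=108.1°, groundspeed=138.3 kt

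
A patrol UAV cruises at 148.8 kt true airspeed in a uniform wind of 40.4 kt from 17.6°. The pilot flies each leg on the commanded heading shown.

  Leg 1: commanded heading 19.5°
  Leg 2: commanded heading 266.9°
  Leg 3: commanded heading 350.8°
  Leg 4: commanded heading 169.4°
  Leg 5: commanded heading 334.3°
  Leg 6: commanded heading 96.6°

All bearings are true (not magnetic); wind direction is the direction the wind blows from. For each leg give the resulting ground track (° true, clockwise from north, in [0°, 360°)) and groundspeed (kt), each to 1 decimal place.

Leg 1: heading 19.5°; drift +0.7° → track 20.2°, groundspeed 108.4 kt
Leg 2: heading 266.9°; drift -13.0° → track 253.9°, groundspeed 167.4 kt
Leg 3: heading 350.8°; drift -9.2° → track 341.6°, groundspeed 114.2 kt
Leg 4: heading 169.4°; drift +5.9° → track 175.3°, groundspeed 185.4 kt
Leg 5: heading 334.3°; drift -13.1° → track 321.2°, groundspeed 122.6 kt
Leg 6: heading 96.6°; drift +15.7° → track 112.3°, groundspeed 146.6 kt

Leg 1: track=20.2°, groundspeed=108.4 kt
Leg 2: track=253.9°, groundspeed=167.4 kt
Leg 3: track=341.6°, groundspeed=114.2 kt
Leg 4: track=175.3°, groundspeed=185.4 kt
Leg 5: track=321.2°, groundspeed=122.6 kt
Leg 6: track=112.3°, groundspeed=146.6 kt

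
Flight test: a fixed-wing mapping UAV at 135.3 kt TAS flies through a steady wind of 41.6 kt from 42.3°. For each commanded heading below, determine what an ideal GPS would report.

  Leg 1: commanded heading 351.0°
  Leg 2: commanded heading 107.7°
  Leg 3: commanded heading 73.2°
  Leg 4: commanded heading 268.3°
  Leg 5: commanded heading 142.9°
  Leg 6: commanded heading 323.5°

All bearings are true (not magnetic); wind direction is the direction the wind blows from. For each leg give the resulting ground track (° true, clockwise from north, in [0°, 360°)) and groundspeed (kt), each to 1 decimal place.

Leg 1: heading 351.0°; drift -16.5° → track 334.5°, groundspeed 114.0 kt
Leg 2: heading 107.7°; drift +17.8° → track 125.5°, groundspeed 123.9 kt
Leg 3: heading 73.2°; drift +12.1° → track 85.3°, groundspeed 101.9 kt
Leg 4: heading 268.3°; drift -10.3° → track 258.0°, groundspeed 166.9 kt
Leg 5: heading 142.9°; drift +16.0° → track 158.9°, groundspeed 148.7 kt
Leg 6: heading 323.5°; drift -17.8° → track 305.7°, groundspeed 133.6 kt

Leg 1: track=334.5°, groundspeed=114.0 kt
Leg 2: track=125.5°, groundspeed=123.9 kt
Leg 3: track=85.3°, groundspeed=101.9 kt
Leg 4: track=258.0°, groundspeed=166.9 kt
Leg 5: track=158.9°, groundspeed=148.7 kt
Leg 6: track=305.7°, groundspeed=133.6 kt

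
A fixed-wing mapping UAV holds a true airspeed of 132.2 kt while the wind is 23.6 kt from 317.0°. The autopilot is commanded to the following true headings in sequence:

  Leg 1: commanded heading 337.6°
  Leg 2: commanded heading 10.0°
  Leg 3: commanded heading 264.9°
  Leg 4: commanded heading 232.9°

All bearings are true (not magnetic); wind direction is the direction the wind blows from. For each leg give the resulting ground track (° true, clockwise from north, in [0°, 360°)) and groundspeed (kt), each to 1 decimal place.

Leg 1: heading 337.6°; drift +4.3° → track 341.9°, groundspeed 110.4 kt
Leg 2: heading 10.0°; drift +9.1° → track 19.1°, groundspeed 119.5 kt
Leg 3: heading 264.9°; drift -9.0° → track 255.9°, groundspeed 119.2 kt
Leg 4: heading 232.9°; drift -10.3° → track 222.6°, groundspeed 131.9 kt

Leg 1: track=341.9°, groundspeed=110.4 kt
Leg 2: track=19.1°, groundspeed=119.5 kt
Leg 3: track=255.9°, groundspeed=119.2 kt
Leg 4: track=222.6°, groundspeed=131.9 kt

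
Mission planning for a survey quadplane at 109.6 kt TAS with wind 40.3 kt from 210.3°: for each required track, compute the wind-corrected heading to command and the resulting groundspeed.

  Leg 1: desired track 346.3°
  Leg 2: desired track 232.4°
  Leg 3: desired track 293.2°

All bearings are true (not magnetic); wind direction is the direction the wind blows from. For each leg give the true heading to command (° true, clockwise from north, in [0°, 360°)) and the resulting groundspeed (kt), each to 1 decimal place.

Leg 1: desired track 346.3°; wind correction -14.8° → command heading 331.5°, groundspeed 135.0 kt
Leg 2: desired track 232.4°; wind correction -8.0° → command heading 224.4°, groundspeed 71.2 kt
Leg 3: desired track 293.2°; wind correction -21.4° → command heading 271.8°, groundspeed 97.1 kt

Leg 1: heading=331.5°, groundspeed=135.0 kt
Leg 2: heading=224.4°, groundspeed=71.2 kt
Leg 3: heading=271.8°, groundspeed=97.1 kt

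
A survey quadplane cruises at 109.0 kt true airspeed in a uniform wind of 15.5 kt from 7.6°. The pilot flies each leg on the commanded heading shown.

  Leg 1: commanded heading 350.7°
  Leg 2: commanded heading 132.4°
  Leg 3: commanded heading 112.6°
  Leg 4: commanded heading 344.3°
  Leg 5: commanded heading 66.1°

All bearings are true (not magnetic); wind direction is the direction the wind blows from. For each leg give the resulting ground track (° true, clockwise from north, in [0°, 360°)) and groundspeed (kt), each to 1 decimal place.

Leg 1: track=348.0°, groundspeed=94.3 kt
Leg 2: track=138.6°, groundspeed=118.5 kt
Leg 3: track=120.1°, groundspeed=114.0 kt
Leg 4: track=340.6°, groundspeed=95.0 kt
Leg 5: track=73.6°, groundspeed=101.8 kt

Leg 1: heading 350.7°; drift -2.7° → track 348.0°, groundspeed 94.3 kt
Leg 2: heading 132.4°; drift +6.2° → track 138.6°, groundspeed 118.5 kt
Leg 3: heading 112.6°; drift +7.5° → track 120.1°, groundspeed 114.0 kt
Leg 4: heading 344.3°; drift -3.7° → track 340.6°, groundspeed 95.0 kt
Leg 5: heading 66.1°; drift +7.5° → track 73.6°, groundspeed 101.8 kt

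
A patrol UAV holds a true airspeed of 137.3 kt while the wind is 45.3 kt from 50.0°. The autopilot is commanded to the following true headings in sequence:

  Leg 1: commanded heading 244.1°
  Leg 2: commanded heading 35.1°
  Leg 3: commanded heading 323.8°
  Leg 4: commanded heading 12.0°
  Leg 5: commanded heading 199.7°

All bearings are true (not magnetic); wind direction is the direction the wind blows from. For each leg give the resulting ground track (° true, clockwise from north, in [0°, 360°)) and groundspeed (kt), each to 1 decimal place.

Leg 1: heading 244.1°; drift -3.5° → track 240.6°, groundspeed 181.6 kt
Leg 2: heading 35.1°; drift -7.1° → track 28.0°, groundspeed 94.2 kt
Leg 3: heading 323.8°; drift -18.6° → track 305.2°, groundspeed 141.7 kt
Leg 4: heading 12.0°; drift -15.3° → track 356.7°, groundspeed 105.4 kt
Leg 5: heading 199.7°; drift +7.4° → track 207.1°, groundspeed 177.9 kt

Leg 1: track=240.6°, groundspeed=181.6 kt
Leg 2: track=28.0°, groundspeed=94.2 kt
Leg 3: track=305.2°, groundspeed=141.7 kt
Leg 4: track=356.7°, groundspeed=105.4 kt
Leg 5: track=207.1°, groundspeed=177.9 kt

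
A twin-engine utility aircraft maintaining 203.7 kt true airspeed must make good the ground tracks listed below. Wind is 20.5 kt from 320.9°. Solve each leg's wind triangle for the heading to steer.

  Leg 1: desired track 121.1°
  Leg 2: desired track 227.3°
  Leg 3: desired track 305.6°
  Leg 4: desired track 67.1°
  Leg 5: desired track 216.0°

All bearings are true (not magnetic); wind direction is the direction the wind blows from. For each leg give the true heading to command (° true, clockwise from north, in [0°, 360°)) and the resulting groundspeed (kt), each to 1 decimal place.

Leg 1: desired track 121.1°; wind correction -2.0° → command heading 119.1°, groundspeed 222.9 kt
Leg 2: desired track 227.3°; wind correction +5.8° → command heading 233.1°, groundspeed 204.0 kt
Leg 3: desired track 305.6°; wind correction +1.5° → command heading 307.1°, groundspeed 183.9 kt
Leg 4: desired track 67.1°; wind correction -5.5° → command heading 61.6°, groundspeed 208.5 kt
Leg 5: desired track 216.0°; wind correction +5.6° → command heading 221.6°, groundspeed 208.0 kt

Leg 1: heading=119.1°, groundspeed=222.9 kt
Leg 2: heading=233.1°, groundspeed=204.0 kt
Leg 3: heading=307.1°, groundspeed=183.9 kt
Leg 4: heading=61.6°, groundspeed=208.5 kt
Leg 5: heading=221.6°, groundspeed=208.0 kt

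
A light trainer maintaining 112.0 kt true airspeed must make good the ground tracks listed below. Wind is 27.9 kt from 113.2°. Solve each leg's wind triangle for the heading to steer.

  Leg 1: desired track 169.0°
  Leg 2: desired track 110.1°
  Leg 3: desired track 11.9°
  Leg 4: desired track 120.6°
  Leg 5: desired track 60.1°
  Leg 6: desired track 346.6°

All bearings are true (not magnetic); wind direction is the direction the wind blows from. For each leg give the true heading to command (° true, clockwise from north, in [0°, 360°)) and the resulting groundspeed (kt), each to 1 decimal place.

Leg 1: heading=157.1°, groundspeed=93.9 kt
Leg 2: heading=110.9°, groundspeed=84.1 kt
Leg 3: heading=26.0°, groundspeed=114.1 kt
Leg 4: heading=118.8°, groundspeed=84.3 kt
Leg 5: heading=71.6°, groundspeed=93.0 kt
Leg 6: heading=358.1°, groundspeed=126.4 kt

Leg 1: desired track 169.0°; wind correction -11.9° → command heading 157.1°, groundspeed 93.9 kt
Leg 2: desired track 110.1°; wind correction +0.8° → command heading 110.9°, groundspeed 84.1 kt
Leg 3: desired track 11.9°; wind correction +14.1° → command heading 26.0°, groundspeed 114.1 kt
Leg 4: desired track 120.6°; wind correction -1.8° → command heading 118.8°, groundspeed 84.3 kt
Leg 5: desired track 60.1°; wind correction +11.5° → command heading 71.6°, groundspeed 93.0 kt
Leg 6: desired track 346.6°; wind correction +11.5° → command heading 358.1°, groundspeed 126.4 kt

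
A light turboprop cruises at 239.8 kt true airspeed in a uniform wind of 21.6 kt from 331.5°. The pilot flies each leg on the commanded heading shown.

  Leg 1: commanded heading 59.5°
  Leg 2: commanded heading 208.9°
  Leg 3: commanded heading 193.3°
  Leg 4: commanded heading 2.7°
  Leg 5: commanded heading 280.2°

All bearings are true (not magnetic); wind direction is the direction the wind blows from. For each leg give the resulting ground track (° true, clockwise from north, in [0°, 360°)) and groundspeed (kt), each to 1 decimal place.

Leg 1: track=64.7°, groundspeed=240.0 kt
Leg 2: track=204.8°, groundspeed=252.1 kt
Leg 3: track=190.1°, groundspeed=256.3 kt
Leg 4: track=5.6°, groundspeed=221.6 kt
Leg 5: track=275.9°, groundspeed=226.9 kt

Leg 1: heading 59.5°; drift +5.2° → track 64.7°, groundspeed 240.0 kt
Leg 2: heading 208.9°; drift -4.1° → track 204.8°, groundspeed 252.1 kt
Leg 3: heading 193.3°; drift -3.2° → track 190.1°, groundspeed 256.3 kt
Leg 4: heading 2.7°; drift +2.9° → track 5.6°, groundspeed 221.6 kt
Leg 5: heading 280.2°; drift -4.3° → track 275.9°, groundspeed 226.9 kt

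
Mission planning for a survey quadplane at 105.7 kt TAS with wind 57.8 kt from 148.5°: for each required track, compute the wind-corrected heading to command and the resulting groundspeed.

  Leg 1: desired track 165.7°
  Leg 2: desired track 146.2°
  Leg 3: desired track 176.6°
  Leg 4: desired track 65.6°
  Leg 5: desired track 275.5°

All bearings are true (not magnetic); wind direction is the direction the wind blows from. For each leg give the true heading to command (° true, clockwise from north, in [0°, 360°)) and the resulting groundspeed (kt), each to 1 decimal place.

Leg 1: heading=156.4°, groundspeed=49.1 kt
Leg 2: heading=147.5°, groundspeed=47.9 kt
Leg 3: heading=161.7°, groundspeed=51.1 kt
Leg 4: heading=98.5°, groundspeed=81.6 kt
Leg 5: heading=249.6°, groundspeed=129.9 kt

Leg 1: desired track 165.7°; wind correction -9.3° → command heading 156.4°, groundspeed 49.1 kt
Leg 2: desired track 146.2°; wind correction +1.3° → command heading 147.5°, groundspeed 47.9 kt
Leg 3: desired track 176.6°; wind correction -14.9° → command heading 161.7°, groundspeed 51.1 kt
Leg 4: desired track 65.6°; wind correction +32.9° → command heading 98.5°, groundspeed 81.6 kt
Leg 5: desired track 275.5°; wind correction -25.9° → command heading 249.6°, groundspeed 129.9 kt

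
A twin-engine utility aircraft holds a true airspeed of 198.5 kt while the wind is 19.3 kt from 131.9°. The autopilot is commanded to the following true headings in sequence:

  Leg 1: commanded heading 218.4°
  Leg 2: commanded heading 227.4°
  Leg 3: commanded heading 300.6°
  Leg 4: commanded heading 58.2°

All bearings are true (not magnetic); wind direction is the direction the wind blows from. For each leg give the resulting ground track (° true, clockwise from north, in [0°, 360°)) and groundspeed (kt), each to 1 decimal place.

Leg 1: track=224.0°, groundspeed=198.3 kt
Leg 2: track=232.9°, groundspeed=201.3 kt
Leg 3: track=301.6°, groundspeed=217.5 kt
Leg 4: track=52.7°, groundspeed=194.0 kt

Leg 1: heading 218.4°; drift +5.6° → track 224.0°, groundspeed 198.3 kt
Leg 2: heading 227.4°; drift +5.5° → track 232.9°, groundspeed 201.3 kt
Leg 3: heading 300.6°; drift +1.0° → track 301.6°, groundspeed 217.5 kt
Leg 4: heading 58.2°; drift -5.5° → track 52.7°, groundspeed 194.0 kt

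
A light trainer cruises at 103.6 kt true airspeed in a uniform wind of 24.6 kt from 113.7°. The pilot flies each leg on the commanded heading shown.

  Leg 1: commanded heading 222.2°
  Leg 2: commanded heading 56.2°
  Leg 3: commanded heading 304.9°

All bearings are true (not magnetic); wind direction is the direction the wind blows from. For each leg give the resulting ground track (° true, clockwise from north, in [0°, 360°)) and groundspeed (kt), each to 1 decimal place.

Leg 1: heading 222.2°; drift +11.8° → track 234.0°, groundspeed 113.8 kt
Leg 2: heading 56.2°; drift -12.9° → track 43.3°, groundspeed 92.7 kt
Leg 3: heading 304.9°; drift -2.1° → track 302.8°, groundspeed 127.8 kt

Leg 1: track=234.0°, groundspeed=113.8 kt
Leg 2: track=43.3°, groundspeed=92.7 kt
Leg 3: track=302.8°, groundspeed=127.8 kt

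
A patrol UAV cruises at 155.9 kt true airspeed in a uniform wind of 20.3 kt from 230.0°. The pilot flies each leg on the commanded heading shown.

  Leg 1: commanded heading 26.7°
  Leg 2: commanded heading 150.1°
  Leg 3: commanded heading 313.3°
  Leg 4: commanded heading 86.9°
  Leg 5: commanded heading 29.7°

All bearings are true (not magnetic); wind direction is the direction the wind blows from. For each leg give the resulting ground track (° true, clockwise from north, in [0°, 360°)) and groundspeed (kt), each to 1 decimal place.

Leg 1: heading 26.7°; drift +2.6° → track 29.3°, groundspeed 174.7 kt
Leg 2: heading 150.1°; drift -7.5° → track 142.6°, groundspeed 153.6 kt
Leg 3: heading 313.3°; drift +7.5° → track 320.8°, groundspeed 154.8 kt
Leg 4: heading 86.9°; drift -4.1° → track 82.8°, groundspeed 172.6 kt
Leg 5: heading 29.7°; drift +2.3° → track 32.0°, groundspeed 175.1 kt

Leg 1: track=29.3°, groundspeed=174.7 kt
Leg 2: track=142.6°, groundspeed=153.6 kt
Leg 3: track=320.8°, groundspeed=154.8 kt
Leg 4: track=82.8°, groundspeed=172.6 kt
Leg 5: track=32.0°, groundspeed=175.1 kt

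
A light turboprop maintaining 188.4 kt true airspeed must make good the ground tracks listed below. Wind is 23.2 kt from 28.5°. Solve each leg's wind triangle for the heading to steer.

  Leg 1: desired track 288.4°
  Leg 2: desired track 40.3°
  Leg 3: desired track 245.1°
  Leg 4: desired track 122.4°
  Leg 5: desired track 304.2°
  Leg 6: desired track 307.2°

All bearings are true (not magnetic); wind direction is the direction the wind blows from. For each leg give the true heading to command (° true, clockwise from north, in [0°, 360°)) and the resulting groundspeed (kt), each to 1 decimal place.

Leg 1: desired track 288.4°; wind correction +7.0° → command heading 295.4°, groundspeed 191.1 kt
Leg 2: desired track 40.3°; wind correction -1.4° → command heading 38.9°, groundspeed 165.6 kt
Leg 3: desired track 245.1°; wind correction +4.2° → command heading 249.3°, groundspeed 206.5 kt
Leg 4: desired track 122.4°; wind correction -7.1° → command heading 115.3°, groundspeed 188.6 kt
Leg 5: desired track 304.2°; wind correction +7.0° → command heading 311.2°, groundspeed 184.7 kt
Leg 6: desired track 307.2°; wind correction +7.0° → command heading 314.2°, groundspeed 183.5 kt

Leg 1: heading=295.4°, groundspeed=191.1 kt
Leg 2: heading=38.9°, groundspeed=165.6 kt
Leg 3: heading=249.3°, groundspeed=206.5 kt
Leg 4: heading=115.3°, groundspeed=188.6 kt
Leg 5: heading=311.2°, groundspeed=184.7 kt
Leg 6: heading=314.2°, groundspeed=183.5 kt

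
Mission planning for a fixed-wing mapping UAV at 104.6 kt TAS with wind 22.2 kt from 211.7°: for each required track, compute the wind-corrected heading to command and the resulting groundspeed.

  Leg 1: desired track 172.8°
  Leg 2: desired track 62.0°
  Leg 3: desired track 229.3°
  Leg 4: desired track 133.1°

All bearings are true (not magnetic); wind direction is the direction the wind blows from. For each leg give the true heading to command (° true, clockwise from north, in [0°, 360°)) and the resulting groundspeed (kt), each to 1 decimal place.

Leg 1: desired track 172.8°; wind correction +7.7° → command heading 180.5°, groundspeed 86.4 kt
Leg 2: desired track 62.0°; wind correction +6.1° → command heading 68.1°, groundspeed 123.2 kt
Leg 3: desired track 229.3°; wind correction -3.7° → command heading 225.6°, groundspeed 83.2 kt
Leg 4: desired track 133.1°; wind correction +12.0° → command heading 145.1°, groundspeed 97.9 kt

Leg 1: heading=180.5°, groundspeed=86.4 kt
Leg 2: heading=68.1°, groundspeed=123.2 kt
Leg 3: heading=225.6°, groundspeed=83.2 kt
Leg 4: heading=145.1°, groundspeed=97.9 kt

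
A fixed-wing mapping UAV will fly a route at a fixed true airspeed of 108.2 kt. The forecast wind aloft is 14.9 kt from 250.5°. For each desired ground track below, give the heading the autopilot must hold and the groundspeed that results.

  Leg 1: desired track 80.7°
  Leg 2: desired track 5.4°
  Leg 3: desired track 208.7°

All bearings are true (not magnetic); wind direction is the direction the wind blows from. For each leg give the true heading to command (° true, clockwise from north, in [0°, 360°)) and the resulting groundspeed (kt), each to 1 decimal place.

Leg 1: heading=82.1°, groundspeed=122.8 kt
Leg 2: heading=358.2°, groundspeed=113.6 kt
Leg 3: heading=214.0°, groundspeed=96.6 kt

Leg 1: desired track 80.7°; wind correction +1.4° → command heading 82.1°, groundspeed 122.8 kt
Leg 2: desired track 5.4°; wind correction -7.2° → command heading 358.2°, groundspeed 113.6 kt
Leg 3: desired track 208.7°; wind correction +5.3° → command heading 214.0°, groundspeed 96.6 kt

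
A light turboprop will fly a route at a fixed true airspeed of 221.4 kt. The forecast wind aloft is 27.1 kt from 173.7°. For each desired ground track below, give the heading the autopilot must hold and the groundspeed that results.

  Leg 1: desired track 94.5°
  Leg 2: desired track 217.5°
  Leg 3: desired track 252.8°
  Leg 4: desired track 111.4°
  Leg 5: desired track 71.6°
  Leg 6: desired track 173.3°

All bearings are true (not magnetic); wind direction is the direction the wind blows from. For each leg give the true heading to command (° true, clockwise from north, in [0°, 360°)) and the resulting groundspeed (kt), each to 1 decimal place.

Leg 1: heading=101.4°, groundspeed=214.7 kt
Leg 2: heading=212.6°, groundspeed=201.0 kt
Leg 3: heading=245.9°, groundspeed=214.7 kt
Leg 4: heading=117.6°, groundspeed=207.5 kt
Leg 5: heading=78.5°, groundspeed=225.5 kt
Leg 6: heading=173.3°, groundspeed=194.3 kt

Leg 1: desired track 94.5°; wind correction +6.9° → command heading 101.4°, groundspeed 214.7 kt
Leg 2: desired track 217.5°; wind correction -4.9° → command heading 212.6°, groundspeed 201.0 kt
Leg 3: desired track 252.8°; wind correction -6.9° → command heading 245.9°, groundspeed 214.7 kt
Leg 4: desired track 111.4°; wind correction +6.2° → command heading 117.6°, groundspeed 207.5 kt
Leg 5: desired track 71.6°; wind correction +6.9° → command heading 78.5°, groundspeed 225.5 kt
Leg 6: desired track 173.3°; wind correction +0.0° → command heading 173.3°, groundspeed 194.3 kt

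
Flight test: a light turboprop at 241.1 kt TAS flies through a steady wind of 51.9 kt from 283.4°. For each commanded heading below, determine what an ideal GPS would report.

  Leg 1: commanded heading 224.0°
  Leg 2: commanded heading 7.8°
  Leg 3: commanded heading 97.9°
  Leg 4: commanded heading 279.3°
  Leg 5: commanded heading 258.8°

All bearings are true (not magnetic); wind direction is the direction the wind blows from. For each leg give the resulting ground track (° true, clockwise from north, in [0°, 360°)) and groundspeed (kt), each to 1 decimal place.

Leg 1: heading 224.0°; drift -11.8° → track 212.2°, groundspeed 219.3 kt
Leg 2: heading 7.8°; drift +12.3° → track 20.1°, groundspeed 241.6 kt
Leg 3: heading 97.9°; drift +1.0° → track 98.9°, groundspeed 292.8 kt
Leg 4: heading 279.3°; drift -1.1° → track 278.2°, groundspeed 189.4 kt
Leg 5: heading 258.8°; drift -6.4° → track 252.4°, groundspeed 195.1 kt

Leg 1: track=212.2°, groundspeed=219.3 kt
Leg 2: track=20.1°, groundspeed=241.6 kt
Leg 3: track=98.9°, groundspeed=292.8 kt
Leg 4: track=278.2°, groundspeed=189.4 kt
Leg 5: track=252.4°, groundspeed=195.1 kt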